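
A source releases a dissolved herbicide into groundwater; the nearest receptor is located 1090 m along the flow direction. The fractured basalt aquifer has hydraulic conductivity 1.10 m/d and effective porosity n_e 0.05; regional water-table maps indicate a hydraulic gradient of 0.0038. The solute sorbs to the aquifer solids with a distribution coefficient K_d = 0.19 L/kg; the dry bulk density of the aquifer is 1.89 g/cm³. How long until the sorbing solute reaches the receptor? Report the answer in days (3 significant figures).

Specific discharge q = 1.10 × 0.0038 = 0.004180 m/d
Average linear velocity = 0.004180 / 0.05 = 0.08360 m/d
Retardation R = 1 + ρ_b·K_d/n = 1 + 1.89×0.19/0.05 = 8.182
Contaminant velocity v_c = v/R = 0.08360/8.182 = 0.01022 m/d
t = L/v_c = 1090/0.01022 = 106700 d

107000 days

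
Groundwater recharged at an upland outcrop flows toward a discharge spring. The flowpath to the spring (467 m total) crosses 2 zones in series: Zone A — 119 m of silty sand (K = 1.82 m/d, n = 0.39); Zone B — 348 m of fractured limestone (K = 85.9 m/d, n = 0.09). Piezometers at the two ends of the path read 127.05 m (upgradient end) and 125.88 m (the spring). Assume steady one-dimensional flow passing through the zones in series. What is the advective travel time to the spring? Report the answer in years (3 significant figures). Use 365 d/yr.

Total head drop ΔH = 127.05 − 125.88 = 1.17 m
Steady 1-D flow in series ⇒ the Darcy flux q is identical in every zone and the zone head losses add (resistances L/K in series).
Σ(L/K) = 119/1.82 + 348/85.9 = 65.38 + 4.051 = 69.44 d
q = ΔH / Σ(L/K) = 1.17 / 69.44 = 0.01685 m/d (same in every zone)
Zone A: v = q/n = 0.01685/0.39 = 0.04321 m/d → t_A = 119/0.04321 = 2754 d
Zone B: v = q/n = 0.01685/0.09 = 0.1872 m/d → t_B = 348/0.1872 = 1859 d
Total t = 2754 + 1859 = 4613 d
   = 4613 / 365 = 12.6 yr

12.6 years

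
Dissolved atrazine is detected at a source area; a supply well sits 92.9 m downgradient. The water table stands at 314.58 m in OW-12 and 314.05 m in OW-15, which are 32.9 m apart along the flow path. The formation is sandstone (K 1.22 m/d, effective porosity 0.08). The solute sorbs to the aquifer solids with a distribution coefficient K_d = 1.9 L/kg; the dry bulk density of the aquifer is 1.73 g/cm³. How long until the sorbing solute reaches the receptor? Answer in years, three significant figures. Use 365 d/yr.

43.6 years

Hydraulic gradient i = (314.58 − 314.05) / 32.9 = 0.53 / 32.9 = 0.01611
Darcy flux q = K·i = 1.22 × 0.01611 = 0.01965 m/d
v_s = q/n_e = 0.01965/0.08 = 0.2457 m/d
Retardation R = 1 + ρ_b·K_d/n = 1 + 1.73×1.9/0.08 = 42.09
Contaminant velocity v_c = v/R = 0.2457/42.09 = 0.005837 m/d
t = L/v_c = 92.9/0.005837 = 15920 d
   = 15920/365 = 43.6 yr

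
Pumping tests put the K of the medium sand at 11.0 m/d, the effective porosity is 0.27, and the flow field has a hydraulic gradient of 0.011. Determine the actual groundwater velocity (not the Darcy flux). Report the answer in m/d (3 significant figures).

0.448 m/d

Darcy flux q = K·i = 11.0 × 0.011 = 0.1210 m/d
v = Ki/n = 11.0·0.011/0.27 = 0.4481 m/d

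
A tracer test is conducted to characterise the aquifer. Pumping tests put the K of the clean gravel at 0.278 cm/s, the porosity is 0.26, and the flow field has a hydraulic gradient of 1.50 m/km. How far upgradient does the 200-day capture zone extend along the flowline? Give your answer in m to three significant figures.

277 m

K = 0.278 cm/s × 864 = 240.2 m/d
Specific discharge q = 240.2 × 0.0015 = 0.3603 m/d
Average linear velocity = 0.3603 / 0.26 = 1.386 m/d
L = v × T = 1.386 × 200 = 277.1 m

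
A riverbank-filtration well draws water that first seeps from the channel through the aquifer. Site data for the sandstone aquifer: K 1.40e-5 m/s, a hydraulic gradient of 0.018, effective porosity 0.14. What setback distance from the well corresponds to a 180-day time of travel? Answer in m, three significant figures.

28.0 m

K = 1.40e-5 m/s × 86400 s/d = 1.210 m/d
Specific discharge q = 1.210 × 0.018 = 0.02177 m/d
v_s = q/n_e = 0.02177/0.14 = 0.1555 m/d
L = v × T = 0.1555 × 180 = 27.99 m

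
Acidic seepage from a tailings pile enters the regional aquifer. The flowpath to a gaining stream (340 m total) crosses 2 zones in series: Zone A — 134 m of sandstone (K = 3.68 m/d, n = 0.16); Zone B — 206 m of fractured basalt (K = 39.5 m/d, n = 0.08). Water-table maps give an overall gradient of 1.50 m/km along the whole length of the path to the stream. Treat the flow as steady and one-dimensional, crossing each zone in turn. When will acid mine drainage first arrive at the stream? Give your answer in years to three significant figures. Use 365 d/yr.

For zones in series the flux q is common to all zones; the equivalent conductivity is the harmonic (thickness-weighted) mean, K_eq = L_total / Σ(L_j/K_j).
Σ(L/K) = 134/3.68 + 206/39.5 = 36.41 + 5.215 = 41.63 d
K_eq = L_total / Σ(L/K) = 340 / 41.63 = 8.168 m/d
q = K_eq · i = 8.168 × 0.0015 = 0.01225 m/d (same in every zone)
Zone A: v = q/n = 0.01225/0.16 = 0.07657 m/d → t_A = 134/0.07657 = 1750 d
Zone B: v = q/n = 0.01225/0.08 = 0.1531 m/d → t_B = 206/0.1531 = 1345 d
Total t = 1750 + 1345 = 3095 d
   = 3095 / 365 = 8.48 yr

8.48 years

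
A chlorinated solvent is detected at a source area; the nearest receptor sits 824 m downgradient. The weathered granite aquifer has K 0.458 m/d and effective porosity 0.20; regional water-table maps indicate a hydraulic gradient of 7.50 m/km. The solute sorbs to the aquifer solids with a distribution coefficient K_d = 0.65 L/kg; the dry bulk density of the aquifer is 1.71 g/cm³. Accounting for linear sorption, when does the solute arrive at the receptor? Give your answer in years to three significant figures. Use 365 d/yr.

862 years

Darcy flux q = K·i = 0.458 × 0.0075 = 0.003435 m/d
Seepage velocity v = q / n = 0.003435 / 0.20 = 0.01718 m/d
Retardation R = 1 + ρ_b·K_d/n = 1 + 1.71×0.65/0.20 = 6.557
Contaminant velocity v_c = v/R = 0.01718/6.557 = 0.002619 m/d
t = L/v_c = 824/0.002619 = 314600 d
   = 314600/365 = 862 yr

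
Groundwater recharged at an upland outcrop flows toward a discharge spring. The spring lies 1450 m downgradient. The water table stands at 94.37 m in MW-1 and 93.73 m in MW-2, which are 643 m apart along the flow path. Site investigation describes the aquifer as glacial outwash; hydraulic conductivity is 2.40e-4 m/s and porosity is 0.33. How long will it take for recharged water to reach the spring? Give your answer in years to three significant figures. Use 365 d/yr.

63.5 years

Hydraulic gradient i = (94.37 − 93.73) / 643 = 0.64 / 643 = 9.953e-4
K = 2.40e-4 m/s × 86400 s/d = 20.74 m/d
Darcy flux q = K·i = 20.74 × 9.953e-4 = 0.02064 m/d
Seepage velocity v = q / n = 0.02064 / 0.33 = 0.06254 m/d
t = L / v = 1450 / 0.06254 = 23180 d
   = 23180 / 365 = 63.5 yr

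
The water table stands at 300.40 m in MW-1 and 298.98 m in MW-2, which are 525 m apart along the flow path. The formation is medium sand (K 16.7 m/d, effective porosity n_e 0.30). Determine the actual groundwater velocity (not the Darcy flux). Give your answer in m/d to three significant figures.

Hydraulic gradient i = (300.40 − 298.98) / 525 = 1.42 / 525 = 0.002705
Specific discharge q = 16.7 × 0.002705 = 0.04517 m/d
Average linear velocity = 0.04517 / 0.30 = 0.1506 m/d

0.151 m/d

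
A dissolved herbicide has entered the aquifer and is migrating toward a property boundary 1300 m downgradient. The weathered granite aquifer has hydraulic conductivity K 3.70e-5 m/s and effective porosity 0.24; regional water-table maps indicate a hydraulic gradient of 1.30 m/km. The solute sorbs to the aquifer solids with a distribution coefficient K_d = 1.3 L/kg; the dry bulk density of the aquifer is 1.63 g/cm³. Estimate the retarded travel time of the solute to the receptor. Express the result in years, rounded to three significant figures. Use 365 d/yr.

2020 years

K = 3.70e-5 m/s × 86400 s/d = 3.197 m/d
q = Ki = 3.197 × 0.0013 = 0.004156 m/d
v = Ki/n = 3.197·0.0013/0.24 = 0.01732 m/d
Retardation R = 1 + ρ_b·K_d/n = 1 + 1.63×1.3/0.24 = 9.829
Contaminant velocity v_c = v/R = 0.01732/9.829 = 0.001762 m/d
t = L/v_c = 1300/0.001762 = 737900 d
   = 737900/365 = 2020 yr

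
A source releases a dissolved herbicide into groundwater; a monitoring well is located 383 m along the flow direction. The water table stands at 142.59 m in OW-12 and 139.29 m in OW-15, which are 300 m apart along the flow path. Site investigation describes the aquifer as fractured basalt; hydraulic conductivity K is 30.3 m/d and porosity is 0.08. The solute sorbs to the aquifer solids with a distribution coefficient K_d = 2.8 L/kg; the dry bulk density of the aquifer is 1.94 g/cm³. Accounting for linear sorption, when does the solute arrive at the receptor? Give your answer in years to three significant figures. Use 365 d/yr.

17.4 years

Hydraulic gradient i = (142.59 − 139.29) / 300 = 3.30 / 300 = 0.01100
q = Ki = 30.3 × 0.01100 = 0.3333 m/d
v_s = q/n_e = 0.3333/0.08 = 4.166 m/d
Retardation R = 1 + ρ_b·K_d/n = 1 + 1.94×2.8/0.08 = 68.90
Contaminant velocity v_c = v/R = 4.166/68.90 = 0.06047 m/d
t = L/v_c = 383/0.06047 = 6334 d
   = 6334/365 = 17.4 yr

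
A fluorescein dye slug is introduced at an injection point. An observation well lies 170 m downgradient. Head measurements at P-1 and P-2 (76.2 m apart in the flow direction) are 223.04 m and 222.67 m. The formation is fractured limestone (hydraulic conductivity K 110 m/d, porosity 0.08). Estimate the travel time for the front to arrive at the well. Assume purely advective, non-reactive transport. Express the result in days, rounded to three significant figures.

Hydraulic gradient i = (223.04 − 222.67) / 76.2 = 0.37 / 76.2 = 0.004856
Darcy flux q = K·i = 110 × 0.004856 = 0.5341 m/d
Average linear velocity = 0.5341 / 0.08 = 6.677 m/d
t = L / v = 170 / 6.677 = 25.46 d

25.5 days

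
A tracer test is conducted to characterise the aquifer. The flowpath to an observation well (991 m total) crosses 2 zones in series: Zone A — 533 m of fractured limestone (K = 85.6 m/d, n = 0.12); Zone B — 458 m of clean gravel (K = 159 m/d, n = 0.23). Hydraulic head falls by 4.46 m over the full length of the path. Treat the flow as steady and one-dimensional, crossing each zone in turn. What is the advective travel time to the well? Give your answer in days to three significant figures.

346 days

Continuity: the same q passes through each zone, so ΔH = q·Σ(L_j/K_j) — the zones act as resistances in series.
Σ(L/K) = 533/85.6 + 458/159 = 6.227 + 2.881 = 9.107 d
q = ΔH / Σ(L/K) = 4.46 / 9.107 = 0.4897 m/d (same in every zone)
Zone A: v = q/n = 0.4897/0.12 = 4.081 m/d → t_A = 533/4.081 = 130.6 d
Zone B: v = q/n = 0.4897/0.23 = 2.129 m/d → t_B = 458/2.129 = 215.1 d
Total t = 130.6 + 215.1 = 345.7 d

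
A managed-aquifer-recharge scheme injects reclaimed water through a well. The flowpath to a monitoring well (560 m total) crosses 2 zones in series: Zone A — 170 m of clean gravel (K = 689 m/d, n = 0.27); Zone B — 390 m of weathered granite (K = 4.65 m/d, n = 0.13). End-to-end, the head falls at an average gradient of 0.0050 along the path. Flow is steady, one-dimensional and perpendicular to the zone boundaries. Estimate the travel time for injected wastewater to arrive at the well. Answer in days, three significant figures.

Steady 1-D flow in series ⇒ the Darcy flux q is identical in every zone and the zone head losses add (resistances L/K in series).
Σ(L/K) = 170/689 + 390/4.65 = 0.2467 + 83.87 = 84.12 d
K_eq = L_total / Σ(L/K) = 560 / 84.12 = 6.657 m/d
q = K_eq · i = 6.657 × 0.0050 = 0.03329 m/d (same in every zone)
Zone A: v = q/n = 0.03329/0.27 = 0.1233 m/d → t_A = 170/0.1233 = 1379 d
Zone B: v = q/n = 0.03329/0.13 = 0.2561 m/d → t_B = 390/0.2561 = 1523 d
Total t = 1379 + 1523 = 2902 d

2900 days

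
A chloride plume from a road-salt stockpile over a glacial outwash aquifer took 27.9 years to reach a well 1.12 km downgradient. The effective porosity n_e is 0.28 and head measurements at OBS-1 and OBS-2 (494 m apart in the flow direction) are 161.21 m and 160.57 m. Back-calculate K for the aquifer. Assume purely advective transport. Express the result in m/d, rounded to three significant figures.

Hydraulic gradient i = (161.21 − 160.57) / 494 = 0.64 / 494 = 0.001296
t = 27.9 years = 10180 d
L = 1.12 km = 1120 m
v = L / t = 1120 / 10180 = 0.1100 m/d
K = v · n / i = 0.1100 × 0.28 / 0.001296 = 23.8 m/d

23.8 m/d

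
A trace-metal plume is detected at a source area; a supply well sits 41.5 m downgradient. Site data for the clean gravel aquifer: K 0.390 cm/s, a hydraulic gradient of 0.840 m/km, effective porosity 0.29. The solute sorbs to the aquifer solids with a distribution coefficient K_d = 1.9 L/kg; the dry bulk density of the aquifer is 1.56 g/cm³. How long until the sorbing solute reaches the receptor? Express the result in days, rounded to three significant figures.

K = 0.390 cm/s × 864 = 337.0 m/d
Darcy flux q = K·i = 337.0 × 8.4e-4 = 0.2830 m/d
Average linear velocity = 0.2830 / 0.29 = 0.9760 m/d
Retardation R = 1 + ρ_b·K_d/n = 1 + 1.56×1.9/0.29 = 11.22
Contaminant velocity v_c = v/R = 0.9760/11.22 = 0.08698 m/d
t = L/v_c = 41.5/0.08698 = 477.1 d

477 days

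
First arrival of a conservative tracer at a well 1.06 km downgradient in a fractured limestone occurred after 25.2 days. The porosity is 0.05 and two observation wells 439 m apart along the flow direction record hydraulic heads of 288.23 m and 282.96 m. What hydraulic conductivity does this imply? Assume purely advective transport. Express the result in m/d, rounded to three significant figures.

Hydraulic gradient i = (288.23 − 282.96) / 439 = 5.27 / 439 = 0.01200
L = 1.06 km = 1060 m
v = L / t = 1060 / 25.2 = 42.06 m/d
K = v · n / i = 42.06 × 0.05 / 0.01200 = 175 m/d

175 m/d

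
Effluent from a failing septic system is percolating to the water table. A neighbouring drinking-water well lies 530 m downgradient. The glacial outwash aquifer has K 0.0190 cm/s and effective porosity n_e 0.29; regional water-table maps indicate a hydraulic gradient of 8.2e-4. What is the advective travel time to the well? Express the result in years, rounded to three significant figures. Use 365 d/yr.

31.3 years

K = 0.0190 cm/s × 864 = 16.42 m/d
Darcy flux q = K·i = 16.42 × 8.2e-4 = 0.01346 m/d
Seepage velocity v = q / n = 0.01346 / 0.29 = 0.04642 m/d
t = L / v = 530 / 0.04642 = 11420 d
   = 11420 / 365 = 31.3 yr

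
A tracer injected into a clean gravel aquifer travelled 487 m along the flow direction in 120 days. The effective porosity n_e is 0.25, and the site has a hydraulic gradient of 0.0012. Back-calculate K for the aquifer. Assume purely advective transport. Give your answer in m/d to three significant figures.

845 m/d

v = L / t = 487 / 120 = 4.058 m/d
K = v · n / i = 4.058 × 0.25 / 0.0012 = 845 m/d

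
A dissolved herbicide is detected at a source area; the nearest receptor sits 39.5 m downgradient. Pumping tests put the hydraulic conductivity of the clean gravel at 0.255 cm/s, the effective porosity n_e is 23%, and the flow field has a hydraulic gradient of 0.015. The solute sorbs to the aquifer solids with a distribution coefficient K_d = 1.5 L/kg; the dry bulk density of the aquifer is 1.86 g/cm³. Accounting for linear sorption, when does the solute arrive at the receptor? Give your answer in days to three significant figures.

K = 0.255 cm/s × 864 = 220.3 m/d
Darcy flux q = K·i = 220.3 × 0.015 = 3.305 m/d
v_s = q/n_e = 3.305/0.23 = 14.37 m/d
Retardation R = 1 + ρ_b·K_d/n = 1 + 1.86×1.5/0.23 = 13.13
Contaminant velocity v_c = v/R = 14.37/13.13 = 1.094 m/d
t = L/v_c = 39.5/1.094 = 36.10 d

36.1 days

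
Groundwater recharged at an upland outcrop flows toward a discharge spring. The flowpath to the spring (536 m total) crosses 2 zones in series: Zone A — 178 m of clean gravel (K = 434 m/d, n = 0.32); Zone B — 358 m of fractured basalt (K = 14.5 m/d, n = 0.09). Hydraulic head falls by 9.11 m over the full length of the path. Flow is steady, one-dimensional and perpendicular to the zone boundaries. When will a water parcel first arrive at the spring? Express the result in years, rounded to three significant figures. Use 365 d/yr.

0.673 years

Steady 1-D flow in series ⇒ the Darcy flux q is identical in every zone and the zone head losses add (resistances L/K in series).
Σ(L/K) = 178/434 + 358/14.5 = 0.4101 + 24.69 = 25.10 d
q = ΔH / Σ(L/K) = 9.11 / 25.10 = 0.3630 m/d (same in every zone)
Zone A: v = q/n = 0.3630/0.32 = 1.134 m/d → t_A = 178/1.134 = 156.9 d
Zone B: v = q/n = 0.3630/0.09 = 4.033 m/d → t_B = 358/4.033 = 88.77 d
Total t = 156.9 + 88.77 = 245.7 d
   = 245.7 / 365 = 0.673 yr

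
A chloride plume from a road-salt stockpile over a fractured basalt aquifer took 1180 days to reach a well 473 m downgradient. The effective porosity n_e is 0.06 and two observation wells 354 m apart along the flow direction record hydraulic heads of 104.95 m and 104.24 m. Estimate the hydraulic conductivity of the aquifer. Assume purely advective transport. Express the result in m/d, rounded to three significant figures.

12.0 m/d

Hydraulic gradient i = (104.95 − 104.24) / 354 = 0.71 / 354 = 0.002006
v = L / t = 473 / 1180 = 0.4008 m/d
K = v · n / i = 0.4008 × 0.06 / 0.002006 = 12.0 m/d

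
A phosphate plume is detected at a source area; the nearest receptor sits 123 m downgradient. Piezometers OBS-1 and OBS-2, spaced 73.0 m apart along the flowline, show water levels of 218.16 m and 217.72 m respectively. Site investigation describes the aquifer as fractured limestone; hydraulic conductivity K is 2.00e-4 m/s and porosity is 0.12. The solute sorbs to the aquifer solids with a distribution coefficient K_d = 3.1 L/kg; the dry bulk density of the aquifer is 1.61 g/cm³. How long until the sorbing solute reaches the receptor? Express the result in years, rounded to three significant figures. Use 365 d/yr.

Hydraulic gradient i = (218.16 − 217.72) / 73.0 = 0.44 / 73.0 = 0.006027
K = 2.00e-4 m/s × 86400 s/d = 17.28 m/d
Darcy flux q = K·i = 17.28 × 0.006027 = 0.1042 m/d
v = Ki/n = 17.28·0.006027/0.12 = 0.8679 m/d
Retardation R = 1 + ρ_b·K_d/n = 1 + 1.61×3.1/0.12 = 42.59
Contaminant velocity v_c = v/R = 0.8679/42.59 = 0.02038 m/d
t = L/v_c = 123/0.02038 = 6036 d
   = 6036/365 = 16.5 yr

16.5 years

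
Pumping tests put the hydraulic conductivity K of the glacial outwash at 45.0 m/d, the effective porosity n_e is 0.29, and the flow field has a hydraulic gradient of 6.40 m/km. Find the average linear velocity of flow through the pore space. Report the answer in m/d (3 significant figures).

q = Ki = 45.0 × 0.0064 = 0.2880 m/d
Average linear velocity = 0.2880 / 0.29 = 0.9931 m/d

0.993 m/d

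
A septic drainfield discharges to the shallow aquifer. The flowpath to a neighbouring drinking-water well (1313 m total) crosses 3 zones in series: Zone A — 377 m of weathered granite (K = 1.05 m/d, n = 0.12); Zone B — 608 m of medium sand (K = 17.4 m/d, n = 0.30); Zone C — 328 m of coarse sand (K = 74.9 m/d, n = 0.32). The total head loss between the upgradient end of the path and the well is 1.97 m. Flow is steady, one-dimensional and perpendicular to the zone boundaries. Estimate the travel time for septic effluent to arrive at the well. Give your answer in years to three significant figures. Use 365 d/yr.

Continuity: the same q passes through each zone, so ΔH = q·Σ(L_j/K_j) — the zones act as resistances in series.
Σ(L/K) = 377/1.05 + 608/17.4 + 328/74.9 = 359.0 + 34.94 + 4.379 = 398.4 d
q = ΔH / Σ(L/K) = 1.97 / 398.4 = 0.004945 m/d (same in every zone)
Zone A: v = q/n = 0.004945/0.12 = 0.04121 m/d → t_A = 377/0.04121 = 9148 d
Zone B: v = q/n = 0.004945/0.30 = 0.01648 m/d → t_B = 608/0.01648 = 36880 d
Zone C: v = q/n = 0.004945/0.32 = 0.01545 m/d → t_C = 328/0.01545 = 21220 d
Total t = 9148 + 36880 + 21220 = 67260 d
   = 67260 / 365 = 184 yr

184 years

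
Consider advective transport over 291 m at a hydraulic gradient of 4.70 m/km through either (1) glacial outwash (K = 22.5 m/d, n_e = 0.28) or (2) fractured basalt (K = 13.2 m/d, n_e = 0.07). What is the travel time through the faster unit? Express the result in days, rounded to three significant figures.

Unit 1 (glacial outwash): v = 22.5×0.0047/0.28 = 0.3777 m/d, t = 291/0.3777 = 770.5 d
Unit 2 (fractured basalt): v = 13.2×0.0047/0.07 = 0.8863 m/d, t = 291/0.8863 = 328.3 d
Faster unit: t = 328 d

328 days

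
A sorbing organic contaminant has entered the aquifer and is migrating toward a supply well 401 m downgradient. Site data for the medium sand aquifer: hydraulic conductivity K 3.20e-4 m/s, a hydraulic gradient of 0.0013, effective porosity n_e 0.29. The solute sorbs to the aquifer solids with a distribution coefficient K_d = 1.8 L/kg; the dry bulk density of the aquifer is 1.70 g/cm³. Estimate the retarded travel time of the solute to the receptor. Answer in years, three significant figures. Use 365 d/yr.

102 years

K = 3.20e-4 m/s × 86400 s/d = 27.65 m/d
Darcy flux q = K·i = 27.65 × 0.0013 = 0.03594 m/d
v = Ki/n = 27.65·0.0013/0.29 = 0.1239 m/d
Retardation R = 1 + ρ_b·K_d/n = 1 + 1.70×1.8/0.29 = 11.55
Contaminant velocity v_c = v/R = 0.1239/11.55 = 0.01073 m/d
t = L/v_c = 401/0.01073 = 37380 d
   = 37380/365 = 102 yr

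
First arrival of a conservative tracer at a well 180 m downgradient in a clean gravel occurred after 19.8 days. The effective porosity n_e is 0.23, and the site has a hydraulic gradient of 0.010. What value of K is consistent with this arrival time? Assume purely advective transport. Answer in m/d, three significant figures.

v = L / t = 180 / 19.8 = 9.091 m/d
K = v · n / i = 9.091 × 0.23 / 0.010 = 209 m/d

209 m/d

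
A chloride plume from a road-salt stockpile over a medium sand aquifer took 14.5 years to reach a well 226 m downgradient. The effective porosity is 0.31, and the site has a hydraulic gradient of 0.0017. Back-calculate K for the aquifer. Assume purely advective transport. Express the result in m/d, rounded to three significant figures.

7.79 m/d

t = 14.5 years = 5293 d
v = L / t = 226 / 5293 = 0.04270 m/d
K = v · n / i = 0.04270 × 0.31 / 0.0017 = 7.79 m/d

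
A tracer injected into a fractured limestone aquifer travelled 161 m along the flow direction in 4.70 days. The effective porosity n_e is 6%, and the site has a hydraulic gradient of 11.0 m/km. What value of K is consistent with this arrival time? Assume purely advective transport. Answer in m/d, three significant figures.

187 m/d

v = L / t = 161 / 4.70 = 34.26 m/d
K = v · n / i = 34.26 × 0.06 / 0.011 = 187 m/d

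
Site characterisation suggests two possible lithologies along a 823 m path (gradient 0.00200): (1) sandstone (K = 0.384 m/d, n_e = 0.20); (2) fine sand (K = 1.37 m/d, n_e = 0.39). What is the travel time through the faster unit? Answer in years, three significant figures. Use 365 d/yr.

Unit 1 (sandstone): v = 0.384×0.0020/0.20 = 0.003840 m/d, t = 823/0.003840 = 214300 d
Unit 2 (fine sand): v = 1.37×0.0020/0.39 = 0.007026 m/d, t = 823/0.007026 = 117100 d
Faster: 117100 d / 365 = 321 yr

321 years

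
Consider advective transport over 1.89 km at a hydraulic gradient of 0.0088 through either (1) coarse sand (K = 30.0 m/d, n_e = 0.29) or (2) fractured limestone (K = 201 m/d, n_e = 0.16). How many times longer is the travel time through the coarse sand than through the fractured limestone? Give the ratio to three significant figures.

Unit 1 (coarse sand): v = 30.0×0.0088/0.29 = 0.9103 m/d, t = 1890/0.9103 = 2076 d
Unit 2 (fractured limestone): v = 201×0.0088/0.16 = 11.06 m/d, t = 1890/11.06 = 171.0 d
t(coarse sand) / t(fractured limestone) = 2076/171.0 = 12.1

12.1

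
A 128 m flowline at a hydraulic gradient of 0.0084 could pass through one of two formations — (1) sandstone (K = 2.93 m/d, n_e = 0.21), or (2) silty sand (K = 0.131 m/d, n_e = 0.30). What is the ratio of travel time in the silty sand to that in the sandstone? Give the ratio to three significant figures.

Unit 1 (sandstone): v = 2.93×0.0084/0.21 = 0.1172 m/d, t = 128/0.1172 = 1092 d
Unit 2 (silty sand): v = 0.131×0.0084/0.30 = 0.003668 m/d, t = 128/0.003668 = 34900 d
t(silty sand) / t(sandstone) = 34900/1092 = 32.0

32.0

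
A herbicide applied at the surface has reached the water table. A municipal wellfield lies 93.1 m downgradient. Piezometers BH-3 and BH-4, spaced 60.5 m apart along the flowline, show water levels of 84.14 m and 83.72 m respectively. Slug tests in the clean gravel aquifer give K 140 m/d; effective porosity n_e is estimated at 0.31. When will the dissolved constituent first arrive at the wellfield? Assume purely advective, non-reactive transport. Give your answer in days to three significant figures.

Hydraulic gradient i = (84.14 − 83.72) / 60.5 = 0.42 / 60.5 = 0.006942
Specific discharge q = 140 × 0.006942 = 0.9719 m/d
Seepage velocity v = q / n = 0.9719 / 0.31 = 3.135 m/d
t = L / v = 93.1 / 3.135 = 29.70 d

29.7 days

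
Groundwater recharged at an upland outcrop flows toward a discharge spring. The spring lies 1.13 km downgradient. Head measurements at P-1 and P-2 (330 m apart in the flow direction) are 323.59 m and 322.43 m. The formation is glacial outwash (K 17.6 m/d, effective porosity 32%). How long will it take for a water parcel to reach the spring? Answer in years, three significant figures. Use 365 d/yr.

Hydraulic gradient i = (323.59 − 322.43) / 330 = 1.16 / 330 = 0.003515
Specific discharge q = 17.6 × 0.003515 = 0.06187 m/d
v_s = q/n_e = 0.06187/0.32 = 0.1933 m/d
L = 1.13 km = 1130 m
t = L / v = 1130 / 0.1933 = 5845 d
   = 5845 / 365 = 16.0 yr

16.0 years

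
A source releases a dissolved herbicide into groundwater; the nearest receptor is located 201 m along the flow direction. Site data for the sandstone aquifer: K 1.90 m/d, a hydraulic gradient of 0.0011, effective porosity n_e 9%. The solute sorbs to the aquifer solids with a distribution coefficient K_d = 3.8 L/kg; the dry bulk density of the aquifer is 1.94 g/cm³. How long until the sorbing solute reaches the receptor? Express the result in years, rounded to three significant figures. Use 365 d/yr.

1970 years

q = Ki = 1.90 × 0.0011 = 0.002090 m/d
Average linear velocity = 0.002090 / 0.09 = 0.02322 m/d
Retardation R = 1 + ρ_b·K_d/n = 1 + 1.94×3.8/0.09 = 82.91
Contaminant velocity v_c = v/R = 0.02322/82.91 = 2.801e-4 m/d
t = L/v_c = 201/2.801e-4 = 717600 d
   = 717600/365 = 1970 yr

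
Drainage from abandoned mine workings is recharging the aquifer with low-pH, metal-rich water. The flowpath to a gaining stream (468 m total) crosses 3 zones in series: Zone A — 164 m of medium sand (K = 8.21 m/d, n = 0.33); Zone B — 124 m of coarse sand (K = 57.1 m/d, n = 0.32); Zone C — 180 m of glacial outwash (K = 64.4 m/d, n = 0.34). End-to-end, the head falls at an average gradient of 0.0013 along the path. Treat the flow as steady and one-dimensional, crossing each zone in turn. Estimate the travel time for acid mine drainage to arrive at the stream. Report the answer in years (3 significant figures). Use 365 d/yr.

Steady 1-D flow in series ⇒ the Darcy flux q is identical in every zone and the zone head losses add (resistances L/K in series).
Σ(L/K) = 164/8.21 + 124/57.1 + 180/64.4 = 19.98 + 2.172 + 2.795 = 24.94 d
K_eq = L_total / Σ(L/K) = 468 / 24.94 = 18.76 m/d
q = K_eq · i = 18.76 × 0.0013 = 0.02439 m/d (same in every zone)
Zone A: v = q/n = 0.02439/0.33 = 0.07392 m/d → t_A = 164/0.07392 = 2219 d
Zone B: v = q/n = 0.02439/0.32 = 0.07623 m/d → t_B = 124/0.07623 = 1627 d
Zone C: v = q/n = 0.02439/0.34 = 0.07174 m/d → t_C = 180/0.07174 = 2509 d
Total t = 2219 + 1627 + 2509 = 6354 d
   = 6354 / 365 = 17.4 yr

17.4 years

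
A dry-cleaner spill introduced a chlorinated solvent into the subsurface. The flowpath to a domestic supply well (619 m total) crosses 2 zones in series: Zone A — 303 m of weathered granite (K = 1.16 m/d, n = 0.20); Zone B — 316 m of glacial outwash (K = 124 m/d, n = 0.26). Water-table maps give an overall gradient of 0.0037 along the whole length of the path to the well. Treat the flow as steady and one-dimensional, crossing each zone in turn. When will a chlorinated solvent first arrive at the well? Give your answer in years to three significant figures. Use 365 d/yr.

Steady 1-D flow in series ⇒ the Darcy flux q is identical in every zone and the zone head losses add (resistances L/K in series).
Σ(L/K) = 303/1.16 + 316/124 = 261.2 + 2.548 = 263.8 d
K_eq = L_total / Σ(L/K) = 619 / 263.8 = 2.347 m/d
q = K_eq · i = 2.347 × 0.0037 = 0.008683 m/d (same in every zone)
Zone A: v = q/n = 0.008683/0.20 = 0.04342 m/d → t_A = 303/0.04342 = 6979 d
Zone B: v = q/n = 0.008683/0.26 = 0.03340 m/d → t_B = 316/0.03340 = 9462 d
Total t = 6979 + 9462 = 16440 d
   = 16440 / 365 = 45.0 yr

45.0 years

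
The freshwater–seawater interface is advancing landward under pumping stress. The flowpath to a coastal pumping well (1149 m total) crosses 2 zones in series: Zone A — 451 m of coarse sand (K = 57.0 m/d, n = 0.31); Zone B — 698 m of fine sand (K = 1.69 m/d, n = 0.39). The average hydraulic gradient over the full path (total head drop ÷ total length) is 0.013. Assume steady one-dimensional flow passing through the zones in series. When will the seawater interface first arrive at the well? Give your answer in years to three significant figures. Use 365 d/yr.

Steady 1-D flow in series ⇒ the Darcy flux q is identical in every zone and the zone head losses add (resistances L/K in series).
Σ(L/K) = 451/57.0 + 698/1.69 = 7.912 + 413.0 = 420.9 d
K_eq = L_total / Σ(L/K) = 1149 / 420.9 = 2.730 m/d
q = K_eq · i = 2.730 × 0.013 = 0.03549 m/d (same in every zone)
Zone A: v = q/n = 0.03549/0.31 = 0.1145 m/d → t_A = 451/0.1145 = 3940 d
Zone B: v = q/n = 0.03549/0.39 = 0.09099 m/d → t_B = 698/0.09099 = 7671 d
Total t = 3940 + 7671 = 11610 d
   = 11610 / 365 = 31.8 yr

31.8 years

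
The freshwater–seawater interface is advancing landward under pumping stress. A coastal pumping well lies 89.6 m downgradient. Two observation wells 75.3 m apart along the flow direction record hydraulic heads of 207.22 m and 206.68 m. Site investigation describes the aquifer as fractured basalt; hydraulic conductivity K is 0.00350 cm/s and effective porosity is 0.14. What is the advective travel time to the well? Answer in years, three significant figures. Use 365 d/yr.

1.58 years

Hydraulic gradient i = (207.22 − 206.68) / 75.3 = 0.54 / 75.3 = 0.007171
K = 0.00350 cm/s × 864 = 3.024 m/d
Darcy flux q = K·i = 3.024 × 0.007171 = 0.02169 m/d
Average linear velocity = 0.02169 / 0.14 = 0.1549 m/d
t = L / v = 89.6 / 0.1549 = 578.4 d
   = 578.4 / 365 = 1.58 yr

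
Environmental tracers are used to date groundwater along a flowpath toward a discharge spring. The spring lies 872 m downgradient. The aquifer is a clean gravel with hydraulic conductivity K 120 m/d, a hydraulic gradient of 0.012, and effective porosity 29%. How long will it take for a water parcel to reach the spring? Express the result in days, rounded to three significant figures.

176 days

Darcy flux q = K·i = 120 × 0.012 = 1.440 m/d
v = Ki/n = 120·0.012/0.29 = 4.966 m/d
t = L / v = 872 / 4.966 = 175.6 d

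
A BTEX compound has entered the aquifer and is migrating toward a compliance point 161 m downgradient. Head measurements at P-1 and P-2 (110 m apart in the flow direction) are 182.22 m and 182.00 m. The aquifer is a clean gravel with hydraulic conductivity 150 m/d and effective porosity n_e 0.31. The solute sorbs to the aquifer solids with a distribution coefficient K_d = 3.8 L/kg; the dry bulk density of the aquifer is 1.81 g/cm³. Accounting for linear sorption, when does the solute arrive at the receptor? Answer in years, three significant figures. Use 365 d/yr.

10.6 years

Hydraulic gradient i = (182.22 − 182.00) / 110 = 0.22 / 110 = 0.002000
q = Ki = 150 × 0.002000 = 0.3000 m/d
Average linear velocity = 0.3000 / 0.31 = 0.9677 m/d
Retardation R = 1 + ρ_b·K_d/n = 1 + 1.81×3.8/0.31 = 23.19
Contaminant velocity v_c = v/R = 0.9677/23.19 = 0.04174 m/d
t = L/v_c = 161/0.04174 = 3858 d
   = 3858/365 = 10.6 yr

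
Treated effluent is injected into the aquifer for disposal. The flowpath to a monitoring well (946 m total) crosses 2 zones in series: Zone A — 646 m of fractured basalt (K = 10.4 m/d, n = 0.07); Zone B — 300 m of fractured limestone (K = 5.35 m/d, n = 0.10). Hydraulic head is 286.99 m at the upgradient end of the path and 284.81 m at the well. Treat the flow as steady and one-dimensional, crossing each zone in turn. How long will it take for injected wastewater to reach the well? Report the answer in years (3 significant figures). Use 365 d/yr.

11.2 years

Total head drop ΔH = 286.99 − 284.81 = 2.18 m
Continuity: the same q passes through each zone, so ΔH = q·Σ(L_j/K_j) — the zones act as resistances in series.
Σ(L/K) = 646/10.4 + 300/5.35 = 62.12 + 56.07 = 118.2 d
q = ΔH / Σ(L/K) = 2.18 / 118.2 = 0.01844 m/d (same in every zone)
Zone A: v = q/n = 0.01844/0.07 = 0.2635 m/d → t_A = 646/0.2635 = 2452 d
Zone B: v = q/n = 0.01844/0.10 = 0.1844 m/d → t_B = 300/0.1844 = 1626 d
Total t = 2452 + 1626 = 4078 d
   = 4078 / 365 = 11.2 yr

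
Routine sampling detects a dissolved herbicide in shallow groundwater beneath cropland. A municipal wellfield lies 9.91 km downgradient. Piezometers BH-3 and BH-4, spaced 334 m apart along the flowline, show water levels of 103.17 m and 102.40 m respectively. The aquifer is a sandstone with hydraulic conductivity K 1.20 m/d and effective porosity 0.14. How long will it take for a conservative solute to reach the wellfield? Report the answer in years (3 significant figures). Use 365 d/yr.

1370 years

Hydraulic gradient i = (103.17 − 102.40) / 334 = 0.77 / 334 = 0.002305
Darcy flux q = K·i = 1.20 × 0.002305 = 0.002766 m/d
Seepage velocity v = q / n = 0.002766 / 0.14 = 0.01976 m/d
L = 9.91 km = 9910 m
t = L / v = 9910 / 0.01976 = 501500 d
   = 501500 / 365 = 1370 yr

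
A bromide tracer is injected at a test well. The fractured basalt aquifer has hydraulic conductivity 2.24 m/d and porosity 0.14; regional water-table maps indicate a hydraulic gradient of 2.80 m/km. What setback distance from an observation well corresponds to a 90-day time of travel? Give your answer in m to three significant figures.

q = Ki = 2.24 × 0.0028 = 0.006272 m/d
v = Ki/n = 2.24·0.0028/0.14 = 0.04480 m/d
L = v × T = 0.04480 × 90 = 4.032 m

4.03 m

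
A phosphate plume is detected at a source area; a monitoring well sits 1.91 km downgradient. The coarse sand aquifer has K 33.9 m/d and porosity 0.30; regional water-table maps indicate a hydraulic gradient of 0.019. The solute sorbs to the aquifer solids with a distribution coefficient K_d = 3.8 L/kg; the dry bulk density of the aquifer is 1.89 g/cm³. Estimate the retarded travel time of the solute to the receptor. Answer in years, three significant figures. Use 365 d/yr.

Specific discharge q = 33.9 × 0.019 = 0.6441 m/d
Average linear velocity = 0.6441 / 0.30 = 2.147 m/d
Retardation R = 1 + ρ_b·K_d/n = 1 + 1.89×3.8/0.30 = 24.94
Contaminant velocity v_c = v/R = 2.147/24.94 = 0.08609 m/d
L = 1.91 km = 1910 m
t = L/v_c = 1910/0.08609 = 22190 d
   = 22190/365 = 60.8 yr

60.8 years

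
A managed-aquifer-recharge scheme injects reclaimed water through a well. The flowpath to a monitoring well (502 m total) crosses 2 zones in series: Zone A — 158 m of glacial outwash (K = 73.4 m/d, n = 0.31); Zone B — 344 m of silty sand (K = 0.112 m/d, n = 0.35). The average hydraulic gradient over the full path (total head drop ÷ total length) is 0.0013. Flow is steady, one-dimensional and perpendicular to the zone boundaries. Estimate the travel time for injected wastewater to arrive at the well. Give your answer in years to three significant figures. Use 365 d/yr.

For zones in series the flux q is common to all zones; the equivalent conductivity is the harmonic (thickness-weighted) mean, K_eq = L_total / Σ(L_j/K_j).
Σ(L/K) = 158/73.4 + 344/0.112 = 2.153 + 3071 = 3074 d
K_eq = L_total / Σ(L/K) = 502 / 3074 = 0.1633 m/d
q = K_eq · i = 0.1633 × 0.0013 = 2.123e-4 m/d (same in every zone)
Zone A: v = q/n = 2.123e-4/0.31 = 6.849e-4 m/d → t_A = 158/6.849e-4 = 230700 d
Zone B: v = q/n = 2.123e-4/0.35 = 6.066e-4 m/d → t_B = 344/6.066e-4 = 567100 d
Total t = 230700 + 567100 = 797700 d
   = 797700 / 365 = 2190 yr

2190 years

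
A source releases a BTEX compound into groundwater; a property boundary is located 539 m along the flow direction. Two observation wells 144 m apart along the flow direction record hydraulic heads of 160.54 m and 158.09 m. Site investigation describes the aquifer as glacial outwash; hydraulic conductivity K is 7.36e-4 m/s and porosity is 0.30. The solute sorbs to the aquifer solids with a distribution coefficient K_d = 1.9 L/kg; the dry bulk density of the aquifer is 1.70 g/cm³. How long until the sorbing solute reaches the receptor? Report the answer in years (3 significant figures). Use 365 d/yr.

Hydraulic gradient i = (160.54 − 158.09) / 144 = 2.45 / 144 = 0.01701
K = 7.36e-4 m/s × 86400 s/d = 63.59 m/d
Darcy flux q = K·i = 63.59 × 0.01701 = 1.082 m/d
Average linear velocity = 1.082 / 0.30 = 3.606 m/d
Retardation R = 1 + ρ_b·K_d/n = 1 + 1.70×1.9/0.30 = 11.77
Contaminant velocity v_c = v/R = 3.606/11.77 = 0.3065 m/d
t = L/v_c = 539/0.3065 = 1759 d
   = 1759/365 = 4.82 yr

4.82 years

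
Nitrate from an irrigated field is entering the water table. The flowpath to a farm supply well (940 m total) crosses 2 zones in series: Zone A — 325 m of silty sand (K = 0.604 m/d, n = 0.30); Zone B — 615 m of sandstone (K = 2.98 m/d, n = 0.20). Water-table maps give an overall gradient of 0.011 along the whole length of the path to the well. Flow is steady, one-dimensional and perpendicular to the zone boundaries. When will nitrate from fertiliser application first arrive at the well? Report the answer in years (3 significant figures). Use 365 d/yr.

43.5 years

For zones in series the flux q is common to all zones; the equivalent conductivity is the harmonic (thickness-weighted) mean, K_eq = L_total / Σ(L_j/K_j).
Σ(L/K) = 325/0.604 + 615/2.98 = 538.1 + 206.4 = 744.5 d
K_eq = L_total / Σ(L/K) = 940 / 744.5 = 1.263 m/d
q = K_eq · i = 1.263 × 0.011 = 0.01389 m/d (same in every zone)
Zone A: v = q/n = 0.01389/0.30 = 0.04630 m/d → t_A = 325/0.04630 = 7020 d
Zone B: v = q/n = 0.01389/0.20 = 0.06945 m/d → t_B = 615/0.06945 = 8856 d
Total t = 7020 + 8856 = 15880 d
   = 15880 / 365 = 43.5 yr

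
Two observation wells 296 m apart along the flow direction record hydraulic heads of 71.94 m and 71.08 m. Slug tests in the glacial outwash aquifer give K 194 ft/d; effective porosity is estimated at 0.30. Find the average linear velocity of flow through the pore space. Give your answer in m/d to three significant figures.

Hydraulic gradient i = (71.94 − 71.08) / 296 = 0.86 / 296 = 0.002905
K = 194 ft/d × 0.3048 = 59.13 m/d
Specific discharge q = 59.13 × 0.002905 = 0.1718 m/d
Average linear velocity = 0.1718 / 0.30 = 0.5727 m/d

0.573 m/d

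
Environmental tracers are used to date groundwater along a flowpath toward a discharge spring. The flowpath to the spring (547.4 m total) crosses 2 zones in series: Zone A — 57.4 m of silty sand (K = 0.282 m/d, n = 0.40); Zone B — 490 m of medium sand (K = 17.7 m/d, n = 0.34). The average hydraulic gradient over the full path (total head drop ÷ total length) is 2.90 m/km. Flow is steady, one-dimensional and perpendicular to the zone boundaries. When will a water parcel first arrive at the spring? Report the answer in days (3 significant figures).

For zones in series the flux q is common to all zones; the equivalent conductivity is the harmonic (thickness-weighted) mean, K_eq = L_total / Σ(L_j/K_j).
Σ(L/K) = 57.4/0.282 + 490/17.7 = 203.5 + 27.68 = 231.2 d
K_eq = L_total / Σ(L/K) = 547.4 / 231.2 = 2.367 m/d
q = K_eq · i = 2.367 × 0.0029 = 0.006865 m/d (same in every zone)
Zone A: v = q/n = 0.006865/0.40 = 0.01716 m/d → t_A = 57.4/0.01716 = 3344 d
Zone B: v = q/n = 0.006865/0.34 = 0.02019 m/d → t_B = 490/0.02019 = 24270 d
Total t = 3344 + 24270 = 27610 d

27600 days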